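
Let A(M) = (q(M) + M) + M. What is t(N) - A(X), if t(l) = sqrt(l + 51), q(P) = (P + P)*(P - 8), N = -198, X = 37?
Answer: -2220 + 7*I*sqrt(3) ≈ -2220.0 + 12.124*I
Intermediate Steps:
q(P) = 2*P*(-8 + P) (q(P) = (2*P)*(-8 + P) = 2*P*(-8 + P))
t(l) = sqrt(51 + l)
A(M) = 2*M + 2*M*(-8 + M) (A(M) = (2*M*(-8 + M) + M) + M = (M + 2*M*(-8 + M)) + M = 2*M + 2*M*(-8 + M))
t(N) - A(X) = sqrt(51 - 198) - 2*37*(-7 + 37) = sqrt(-147) - 2*37*30 = 7*I*sqrt(3) - 1*2220 = 7*I*sqrt(3) - 2220 = -2220 + 7*I*sqrt(3)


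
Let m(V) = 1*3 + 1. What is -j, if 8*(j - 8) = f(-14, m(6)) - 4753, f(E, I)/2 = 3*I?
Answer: 4665/8 ≈ 583.13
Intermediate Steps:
m(V) = 4 (m(V) = 3 + 1 = 4)
f(E, I) = 6*I (f(E, I) = 2*(3*I) = 6*I)
j = -4665/8 (j = 8 + (6*4 - 4753)/8 = 8 + (24 - 4753)/8 = 8 + (⅛)*(-4729) = 8 - 4729/8 = -4665/8 ≈ -583.13)
-j = -1*(-4665/8) = 4665/8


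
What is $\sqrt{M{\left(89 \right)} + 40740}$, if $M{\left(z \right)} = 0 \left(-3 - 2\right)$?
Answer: $2 \sqrt{10185} \approx 201.84$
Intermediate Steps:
$M{\left(z \right)} = 0$ ($M{\left(z \right)} = 0 \left(-5\right) = 0$)
$\sqrt{M{\left(89 \right)} + 40740} = \sqrt{0 + 40740} = \sqrt{40740} = 2 \sqrt{10185}$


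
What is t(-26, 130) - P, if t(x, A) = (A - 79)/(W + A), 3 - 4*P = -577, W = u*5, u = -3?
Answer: -16624/115 ≈ -144.56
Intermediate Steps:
W = -15 (W = -3*5 = -15)
P = 145 (P = 3/4 - 1/4*(-577) = 3/4 + 577/4 = 145)
t(x, A) = (-79 + A)/(-15 + A) (t(x, A) = (A - 79)/(-15 + A) = (-79 + A)/(-15 + A))
t(-26, 130) - P = (-79 + 130)/(-15 + 130) - 1*145 = 51/115 - 145 = -16624/115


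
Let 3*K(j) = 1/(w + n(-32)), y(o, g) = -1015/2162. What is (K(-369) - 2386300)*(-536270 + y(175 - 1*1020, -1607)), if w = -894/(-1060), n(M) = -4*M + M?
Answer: 213010863477981723175/166453461 ≈ 1.2797e+12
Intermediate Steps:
n(M) = -3*M
w = 447/530 (w = -894*(-1/1060) = 447/530 ≈ 0.84340)
y(o, g) = -1015/2162 (y(o, g) = -1015*1/2162 = -1015/2162)
K(j) = 530/153981 (K(j) = 1/(3*(447/530 - 3*(-32))) = 1/(3*(447/530 + 96)) = 1/(3*(51327/530)) = (⅓)*(530/51327) = 530/153981)
(K(-369) - 2386300)*(-536270 + y(175 - 1*1020, -1607)) = (530/153981 - 2386300)*(-536270 - 1015/2162) = -367444859770/153981*(-1159416755/2162) = 213010863477981723175/166453461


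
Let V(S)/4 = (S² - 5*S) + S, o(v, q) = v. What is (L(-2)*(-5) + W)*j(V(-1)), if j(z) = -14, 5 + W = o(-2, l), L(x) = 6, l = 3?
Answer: 518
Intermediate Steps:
W = -7 (W = -5 - 2 = -7)
V(S) = -16*S + 4*S² (V(S) = 4*((S² - 5*S) + S) = 4*(S² - 4*S) = -16*S + 4*S²)
(L(-2)*(-5) + W)*j(V(-1)) = (6*(-5) - 7)*(-14) = (-30 - 7)*(-14) = -37*(-14) = 518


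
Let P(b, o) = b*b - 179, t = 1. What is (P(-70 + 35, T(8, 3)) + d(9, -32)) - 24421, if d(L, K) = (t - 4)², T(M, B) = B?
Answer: -23366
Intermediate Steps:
P(b, o) = -179 + b² (P(b, o) = b² - 179 = -179 + b²)
d(L, K) = 9 (d(L, K) = (1 - 4)² = (-3)² = 9)
(P(-70 + 35, T(8, 3)) + d(9, -32)) - 24421 = ((-179 + (-70 + 35)²) + 9) - 24421 = ((-179 + (-35)²) + 9) - 24421 = ((-179 + 1225) + 9) - 24421 = (1046 + 9) - 24421 = 1055 - 24421 = -23366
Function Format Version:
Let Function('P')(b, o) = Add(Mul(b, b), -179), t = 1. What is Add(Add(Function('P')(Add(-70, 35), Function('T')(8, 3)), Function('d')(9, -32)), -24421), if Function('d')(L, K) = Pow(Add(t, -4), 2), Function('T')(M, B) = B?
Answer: -23366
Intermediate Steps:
Function('P')(b, o) = Add(-179, Pow(b, 2)) (Function('P')(b, o) = Add(Pow(b, 2), -179) = Add(-179, Pow(b, 2)))
Function('d')(L, K) = 9 (Function('d')(L, K) = Pow(Add(1, -4), 2) = Pow(-3, 2) = 9)
Add(Add(Function('P')(Add(-70, 35), Function('T')(8, 3)), Function('d')(9, -32)), -24421) = Add(Add(Add(-179, Pow(Add(-70, 35), 2)), 9), -24421) = Add(Add(Add(-179, Pow(-35, 2)), 9), -24421) = Add(Add(Add(-179, 1225), 9), -24421) = Add(Add(1046, 9), -24421) = Add(1055, -24421) = -23366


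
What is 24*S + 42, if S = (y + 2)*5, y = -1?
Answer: 162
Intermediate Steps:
S = 5 (S = (-1 + 2)*5 = 1*5 = 5)
24*S + 42 = 24*5 + 42 = 120 + 42 = 162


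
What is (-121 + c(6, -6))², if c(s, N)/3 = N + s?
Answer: 14641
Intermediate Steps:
c(s, N) = 3*N + 3*s (c(s, N) = 3*(N + s) = 3*N + 3*s)
(-121 + c(6, -6))² = (-121 + (3*(-6) + 3*6))² = (-121 + (-18 + 18))² = (-121 + 0)² = (-121)² = 14641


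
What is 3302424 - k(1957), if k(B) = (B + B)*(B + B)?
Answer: -12016972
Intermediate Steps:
k(B) = 4*B² (k(B) = (2*B)*(2*B) = 4*B²)
3302424 - k(1957) = 3302424 - 4*1957² = 3302424 - 4*3829849 = 3302424 - 1*15319396 = 3302424 - 15319396 = -12016972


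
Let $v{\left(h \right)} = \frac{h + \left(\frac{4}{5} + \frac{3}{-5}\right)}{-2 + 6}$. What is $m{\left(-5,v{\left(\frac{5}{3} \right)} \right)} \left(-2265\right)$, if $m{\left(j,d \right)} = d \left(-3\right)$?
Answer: $3171$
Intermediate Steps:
$v{\left(h \right)} = \frac{1}{20} + \frac{h}{4}$ ($v{\left(h \right)} = \frac{h + \left(4 \cdot \frac{1}{5} + 3 \left(- \frac{1}{5}\right)\right)}{4} = \left(h + \left(\frac{4}{5} - \frac{3}{5}\right)\right) \frac{1}{4} = \left(h + \frac{1}{5}\right) \frac{1}{4} = \left(\frac{1}{5} + h\right) \frac{1}{4} = \frac{1}{20} + \frac{h}{4}$)
$m{\left(j,d \right)} = - 3 d$
$m{\left(-5,v{\left(\frac{5}{3} \right)} \right)} \left(-2265\right) = - 3 \left(\frac{1}{20} + \frac{5 \cdot \frac{1}{3}}{4}\right) \left(-2265\right) = - 3 \left(\frac{1}{20} + \frac{1}{4} \cdot \frac{5}{3}\right) \left(-2265\right) = - 3 \left(\frac{1}{20} + \frac{5}{12}\right) \left(-2265\right) = \left(-3\right) \frac{7}{15} \left(-2265\right) = \left(- \frac{7}{5}\right) \left(-2265\right) = 3171$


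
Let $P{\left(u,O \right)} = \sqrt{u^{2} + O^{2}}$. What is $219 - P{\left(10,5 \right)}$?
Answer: $219 - 5 \sqrt{5} \approx 207.82$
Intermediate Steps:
$P{\left(u,O \right)} = \sqrt{O^{2} + u^{2}}$
$219 - P{\left(10,5 \right)} = 219 - \sqrt{5^{2} + 10^{2}} = 219 - \sqrt{25 + 100} = 219 - \sqrt{125} = 219 - 5 \sqrt{5}$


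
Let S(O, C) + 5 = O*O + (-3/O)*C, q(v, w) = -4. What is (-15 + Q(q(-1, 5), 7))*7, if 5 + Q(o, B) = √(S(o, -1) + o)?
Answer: -245/2 ≈ -122.50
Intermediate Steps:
S(O, C) = -5 + O² - 3*C/O (S(O, C) = -5 + (O*O + (-3/O)*C) = -5 + (O² - 3*C/O) = -5 + O² - 3*C/O)
Q(o, B) = -5 + √(-5 + o + o² + 3/o) (Q(o, B) = -5 + √((-5 + o² - 3*(-1)/o) + o) = -5 + √((-5 + o² + 3/o) + o) = -5 + √(-5 + o + o² + 3/o))
(-15 + Q(q(-1, 5), 7))*7 = (-15 + (-5 + √(-5 - 4 + (-4)² + 3/(-4))))*7 = (-15 + (-5 + √(-5 - 4 + 16 + 3*(-¼))))*7 = (-15 + (-5 + √(-5 - 4 + 16 - ¾)))*7 = (-15 + (-5 + √(25/4)))*7 = (-15 + (-5 + 5/2))*7 = (-15 - 5/2)*7 = -35/2*7 = -245/2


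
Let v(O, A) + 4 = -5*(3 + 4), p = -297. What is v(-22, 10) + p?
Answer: -336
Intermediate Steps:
v(O, A) = -39 (v(O, A) = -4 - 5*(3 + 4) = -4 - 5*7 = -4 - 35 = -39)
v(-22, 10) + p = -39 - 297 = -336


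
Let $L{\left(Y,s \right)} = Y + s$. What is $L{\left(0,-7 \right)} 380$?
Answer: $-2660$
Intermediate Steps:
$L{\left(0,-7 \right)} 380 = \left(0 - 7\right) 380 = \left(-7\right) 380 = -2660$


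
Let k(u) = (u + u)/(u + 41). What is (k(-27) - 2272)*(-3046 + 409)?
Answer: 42010047/7 ≈ 6.0014e+6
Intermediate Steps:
k(u) = 2*u/(41 + u) (k(u) = (2*u)/(41 + u) = 2*u/(41 + u))
(k(-27) - 2272)*(-3046 + 409) = (2*(-27)/(41 - 27) - 2272)*(-3046 + 409) = (2*(-27)/14 - 2272)*(-2637) = (2*(-27)*(1/14) - 2272)*(-2637) = (-27/7 - 2272)*(-2637) = -15931/7*(-2637) = 42010047/7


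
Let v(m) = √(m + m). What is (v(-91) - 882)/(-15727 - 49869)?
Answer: 441/32798 - I*√182/65596 ≈ 0.013446 - 0.00020566*I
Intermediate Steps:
v(m) = √2*√m (v(m) = √(2*m) = √2*√m)
(v(-91) - 882)/(-15727 - 49869) = (√2*√(-91) - 882)/(-15727 - 49869) = (√2*(I*√91) - 882)/(-65596) = (I*√182 - 882)*(-1/65596) = (-882 + I*√182)*(-1/65596) = 441/32798 - I*√182/65596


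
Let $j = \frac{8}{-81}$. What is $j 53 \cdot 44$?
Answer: $- \frac{18656}{81} \approx -230.32$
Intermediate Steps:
$j = - \frac{8}{81}$ ($j = 8 \left(- \frac{1}{81}\right) = - \frac{8}{81} \approx -0.098765$)
$j 53 \cdot 44 = \left(- \frac{8}{81}\right) 53 \cdot 44 = \left(- \frac{424}{81}\right) 44 = - \frac{18656}{81}$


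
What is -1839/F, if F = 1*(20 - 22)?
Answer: 1839/2 ≈ 919.50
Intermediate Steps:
F = -2 (F = 1*(-2) = -2)
-1839/F = -1839/(-2) = -1839*(-½) = 1839/2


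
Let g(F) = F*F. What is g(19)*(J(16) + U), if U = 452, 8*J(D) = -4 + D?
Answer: 327427/2 ≈ 1.6371e+5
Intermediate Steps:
J(D) = -½ + D/8 (J(D) = (-4 + D)/8 = -½ + D/8)
g(F) = F²
g(19)*(J(16) + U) = 19²*((-½ + (⅛)*16) + 452) = 361*((-½ + 2) + 452) = 361*(3/2 + 452) = 361*(907/2) = 327427/2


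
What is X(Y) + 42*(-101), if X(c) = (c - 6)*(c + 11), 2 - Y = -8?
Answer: -4158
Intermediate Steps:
Y = 10 (Y = 2 - 1*(-8) = 2 + 8 = 10)
X(c) = (-6 + c)*(11 + c)
X(Y) + 42*(-101) = (-66 + 10² + 5*10) + 42*(-101) = (-66 + 100 + 50) - 4242 = 84 - 4242 = -4158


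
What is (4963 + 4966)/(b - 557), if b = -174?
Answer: -9929/731 ≈ -13.583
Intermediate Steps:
(4963 + 4966)/(b - 557) = (4963 + 4966)/(-174 - 557) = 9929/(-731) = 9929*(-1/731) = -9929/731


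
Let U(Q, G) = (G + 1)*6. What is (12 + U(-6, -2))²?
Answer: 36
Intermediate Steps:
U(Q, G) = 6 + 6*G (U(Q, G) = (1 + G)*6 = 6 + 6*G)
(12 + U(-6, -2))² = (12 + (6 + 6*(-2)))² = (12 + (6 - 12))² = (12 - 6)² = 6² = 36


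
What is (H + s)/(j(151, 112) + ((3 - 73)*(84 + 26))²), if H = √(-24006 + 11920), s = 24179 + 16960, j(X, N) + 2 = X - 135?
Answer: 1959/2823334 + I*√12086/59290014 ≈ 0.00069386 + 1.8542e-6*I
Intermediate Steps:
j(X, N) = -137 + X (j(X, N) = -2 + (X - 135) = -2 + (-135 + X) = -137 + X)
s = 41139
H = I*√12086 (H = √(-12086) = I*√12086 ≈ 109.94*I)
(H + s)/(j(151, 112) + ((3 - 73)*(84 + 26))²) = (I*√12086 + 41139)/((-137 + 151) + ((3 - 73)*(84 + 26))²) = (41139 + I*√12086)/(14 + (-70*110)²) = (41139 + I*√12086)/(14 + (-7700)²) = (41139 + I*√12086)/(14 + 59290000) = (41139 + I*√12086)/59290014 = (41139 + I*√12086)*(1/59290014) = 1959/2823334 + I*√12086/59290014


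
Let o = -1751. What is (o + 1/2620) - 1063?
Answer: -7372679/2620 ≈ -2814.0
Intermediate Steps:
(o + 1/2620) - 1063 = (-1751 + 1/2620) - 1063 = -4587619/2620 - 1063 = -7372679/2620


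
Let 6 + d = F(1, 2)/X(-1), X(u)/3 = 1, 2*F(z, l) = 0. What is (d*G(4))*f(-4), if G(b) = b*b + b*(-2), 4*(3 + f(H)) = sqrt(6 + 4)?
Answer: 144 - 12*sqrt(10) ≈ 106.05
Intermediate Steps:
F(z, l) = 0 (F(z, l) = (1/2)*0 = 0)
X(u) = 3 (X(u) = 3*1 = 3)
f(H) = -3 + sqrt(10)/4 (f(H) = -3 + sqrt(6 + 4)/4 = -3 + sqrt(10)/4)
G(b) = b**2 - 2*b
d = -6 (d = -6 + 0/3 = -6 + 0*(1/3) = -6 + 0 = -6)
(d*G(4))*f(-4) = (-24*(-2 + 4))*(-3 + sqrt(10)/4) = (-24*2)*(-3 + sqrt(10)/4) = (-6*8)*(-3 + sqrt(10)/4) = -48*(-3 + sqrt(10)/4) = 144 - 12*sqrt(10)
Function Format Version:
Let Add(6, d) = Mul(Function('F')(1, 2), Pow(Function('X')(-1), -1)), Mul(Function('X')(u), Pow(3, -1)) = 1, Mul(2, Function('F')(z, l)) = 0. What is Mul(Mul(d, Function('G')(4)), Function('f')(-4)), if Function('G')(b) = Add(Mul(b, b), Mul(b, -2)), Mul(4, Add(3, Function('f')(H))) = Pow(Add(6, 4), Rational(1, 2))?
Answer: Add(144, Mul(-12, Pow(10, Rational(1, 2)))) ≈ 106.05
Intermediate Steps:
Function('F')(z, l) = 0 (Function('F')(z, l) = Mul(Rational(1, 2), 0) = 0)
Function('X')(u) = 3 (Function('X')(u) = Mul(3, 1) = 3)
Function('f')(H) = Add(-3, Mul(Rational(1, 4), Pow(10, Rational(1, 2)))) (Function('f')(H) = Add(-3, Mul(Rational(1, 4), Pow(Add(6, 4), Rational(1, 2)))) = Add(-3, Mul(Rational(1, 4), Pow(10, Rational(1, 2)))))
Function('G')(b) = Add(Pow(b, 2), Mul(-2, b))
d = -6 (d = Add(-6, Mul(0, Pow(3, -1))) = Add(-6, Mul(0, Rational(1, 3))) = Add(-6, 0) = -6)
Mul(Mul(d, Function('G')(4)), Function('f')(-4)) = Mul(Mul(-6, Mul(4, Add(-2, 4))), Add(-3, Mul(Rational(1, 4), Pow(10, Rational(1, 2))))) = Mul(Mul(-6, Mul(4, 2)), Add(-3, Mul(Rational(1, 4), Pow(10, Rational(1, 2))))) = Mul(Mul(-6, 8), Add(-3, Mul(Rational(1, 4), Pow(10, Rational(1, 2))))) = Mul(-48, Add(-3, Mul(Rational(1, 4), Pow(10, Rational(1, 2))))) = Add(144, Mul(-12, Pow(10, Rational(1, 2))))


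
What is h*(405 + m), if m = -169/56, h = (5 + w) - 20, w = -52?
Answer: -1508237/56 ≈ -26933.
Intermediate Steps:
h = -67 (h = (5 - 52) - 20 = -47 - 20 = -67)
m = -169/56 (m = -169*1/56 = -169/56 ≈ -3.0179)
h*(405 + m) = -67*(405 - 169/56) = -67*22511/56 = -1508237/56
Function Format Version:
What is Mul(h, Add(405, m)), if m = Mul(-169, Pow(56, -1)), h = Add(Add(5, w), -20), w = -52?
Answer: Rational(-1508237, 56) ≈ -26933.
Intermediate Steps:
h = -67 (h = Add(Add(5, -52), -20) = Add(-47, -20) = -67)
m = Rational(-169, 56) (m = Mul(-169, Rational(1, 56)) = Rational(-169, 56) ≈ -3.0179)
Mul(h, Add(405, m)) = Mul(-67, Add(405, Rational(-169, 56))) = Mul(-67, Rational(22511, 56)) = Rational(-1508237, 56)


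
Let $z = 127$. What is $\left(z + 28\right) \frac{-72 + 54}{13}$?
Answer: $- \frac{2790}{13} \approx -214.62$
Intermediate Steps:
$\left(z + 28\right) \frac{-72 + 54}{13} = \left(127 + 28\right) \frac{-72 + 54}{13} = 155 \left(\left(-18\right) \frac{1}{13}\right) = 155 \left(- \frac{18}{13}\right) = - \frac{2790}{13}$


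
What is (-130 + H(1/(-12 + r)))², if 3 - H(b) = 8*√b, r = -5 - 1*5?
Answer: 177387/11 + 1016*I*√22/11 ≈ 16126.0 + 433.22*I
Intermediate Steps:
r = -10 (r = -5 - 5 = -10)
H(b) = 3 - 8*√b
(-130 + H(1/(-12 + r)))² = (-130 + (3 - 8*I*√22/22))² = (-130 + (3 - 4*I*√22/11))² = (-127 - 4*I*√22/11)²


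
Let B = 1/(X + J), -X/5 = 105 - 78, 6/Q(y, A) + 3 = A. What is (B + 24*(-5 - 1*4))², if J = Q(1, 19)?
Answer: 54121369600/1159929 ≈ 46659.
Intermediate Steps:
Q(y, A) = 6/(-3 + A)
J = 3/8 (J = 6/(-3 + 19) = 6/16 = 6*(1/16) = 3/8 ≈ 0.37500)
X = -135 (X = -5*(105 - 78) = -5*27 = -135)
B = -8/1077 (B = 1/(-135 + 3/8) = 1/(-1077/8) = -8/1077 ≈ -0.0074280)
(B + 24*(-5 - 1*4))² = (-8/1077 + 24*(-5 - 1*4))² = (-8/1077 + 24*(-5 - 4))² = (-8/1077 + 24*(-9))² = (-8/1077 - 216)² = (-232640/1077)² = 54121369600/1159929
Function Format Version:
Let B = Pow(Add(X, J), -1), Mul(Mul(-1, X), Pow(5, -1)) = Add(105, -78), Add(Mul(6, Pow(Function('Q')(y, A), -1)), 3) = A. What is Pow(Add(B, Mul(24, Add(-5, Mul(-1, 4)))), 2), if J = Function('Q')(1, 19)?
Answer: Rational(54121369600, 1159929) ≈ 46659.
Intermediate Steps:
Function('Q')(y, A) = Mul(6, Pow(Add(-3, A), -1))
J = Rational(3, 8) (J = Mul(6, Pow(Add(-3, 19), -1)) = Mul(6, Pow(16, -1)) = Mul(6, Rational(1, 16)) = Rational(3, 8) ≈ 0.37500)
X = -135 (X = Mul(-5, Add(105, -78)) = Mul(-5, 27) = -135)
B = Rational(-8, 1077) (B = Pow(Add(-135, Rational(3, 8)), -1) = Pow(Rational(-1077, 8), -1) = Rational(-8, 1077) ≈ -0.0074280)
Pow(Add(B, Mul(24, Add(-5, Mul(-1, 4)))), 2) = Pow(Add(Rational(-8, 1077), Mul(24, Add(-5, Mul(-1, 4)))), 2) = Pow(Add(Rational(-8, 1077), Mul(24, Add(-5, -4))), 2) = Pow(Add(Rational(-8, 1077), Mul(24, -9)), 2) = Pow(Add(Rational(-8, 1077), -216), 2) = Pow(Rational(-232640, 1077), 2) = Rational(54121369600, 1159929)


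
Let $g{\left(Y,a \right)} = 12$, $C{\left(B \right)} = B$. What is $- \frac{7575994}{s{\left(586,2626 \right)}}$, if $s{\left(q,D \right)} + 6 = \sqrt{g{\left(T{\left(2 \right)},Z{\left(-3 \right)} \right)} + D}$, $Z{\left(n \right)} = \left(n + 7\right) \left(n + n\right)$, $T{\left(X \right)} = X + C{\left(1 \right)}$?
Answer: $- \frac{22727982}{1301} - \frac{3787997 \sqrt{2638}}{1301} \approx -1.6701 \cdot 10^{5}$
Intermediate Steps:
$T{\left(X \right)} = 1 + X$ ($T{\left(X \right)} = X + 1 = 1 + X$)
$Z{\left(n \right)} = 2 n \left(7 + n\right)$ ($Z{\left(n \right)} = \left(7 + n\right) 2 n = 2 n \left(7 + n\right)$)
$s{\left(q,D \right)} = -6 + \sqrt{12 + D}$
$- \frac{7575994}{s{\left(586,2626 \right)}} = - \frac{7575994}{-6 + \sqrt{12 + 2626}} = - \frac{7575994}{-6 + \sqrt{2638}}$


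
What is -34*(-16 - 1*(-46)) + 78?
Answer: -942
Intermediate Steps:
-34*(-16 - 1*(-46)) + 78 = -34*(-16 + 46) + 78 = -34*30 + 78 = -1020 + 78 = -942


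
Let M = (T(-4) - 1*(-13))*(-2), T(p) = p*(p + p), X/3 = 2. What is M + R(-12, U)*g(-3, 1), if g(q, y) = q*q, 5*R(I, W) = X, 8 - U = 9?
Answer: -396/5 ≈ -79.200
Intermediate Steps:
X = 6 (X = 3*2 = 6)
U = -1 (U = 8 - 1*9 = 8 - 9 = -1)
R(I, W) = 6/5 (R(I, W) = (⅕)*6 = 6/5)
T(p) = 2*p² (T(p) = p*(2*p) = 2*p²)
g(q, y) = q²
M = -90 (M = (2*(-4)² - 1*(-13))*(-2) = (2*16 + 13)*(-2) = (32 + 13)*(-2) = 45*(-2) = -90)
M + R(-12, U)*g(-3, 1) = -90 + (6/5)*(-3)² = -90 + (6/5)*9 = -90 + 54/5 = -396/5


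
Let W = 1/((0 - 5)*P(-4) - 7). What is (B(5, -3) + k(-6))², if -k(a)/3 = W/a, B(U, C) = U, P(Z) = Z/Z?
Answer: 14161/576 ≈ 24.585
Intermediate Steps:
P(Z) = 1
W = -1/12 (W = 1/((0 - 5)*1 - 7) = 1/(-5*1 - 7) = 1/(-5 - 7) = 1/(-12) = -1/12 ≈ -0.083333)
k(a) = 1/(4*a) (k(a) = -(-1)/(4*a) = 1/(4*a))
(B(5, -3) + k(-6))² = (5 + (¼)/(-6))² = (5 + (¼)*(-⅙))² = (5 - 1/24)² = (119/24)² = 14161/576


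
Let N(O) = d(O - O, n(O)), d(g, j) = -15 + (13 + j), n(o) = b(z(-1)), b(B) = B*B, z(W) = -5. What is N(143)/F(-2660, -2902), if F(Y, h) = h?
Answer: -23/2902 ≈ -0.0079256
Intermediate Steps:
b(B) = B²
n(o) = 25 (n(o) = (-5)² = 25)
d(g, j) = -2 + j
N(O) = 23 (N(O) = -2 + 25 = 23)
N(143)/F(-2660, -2902) = 23/(-2902) = 23*(-1/2902) = -23/2902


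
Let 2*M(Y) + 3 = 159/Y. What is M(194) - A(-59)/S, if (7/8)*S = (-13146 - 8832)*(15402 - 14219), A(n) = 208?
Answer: -60428123/55428516 ≈ -1.0902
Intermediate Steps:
M(Y) = -3/2 + 159/(2*Y) (M(Y) = -3/2 + (159/Y)/2 = -3/2 + 159/(2*Y))
S = -29714256 (S = 8*((-13146 - 8832)*(15402 - 14219))/7 = 8*(-21978*1183)/7 = (8/7)*(-25999974) = -29714256)
M(194) - A(-59)/S = (3/2)*(53 - 1*194)/194 - 208/(-29714256) = (3/2)*(1/194)*(53 - 194) - 208*(-1)/29714256 = (3/2)*(1/194)*(-141) - 1*(-1/142857) = -423/388 + 1/142857 = -60428123/55428516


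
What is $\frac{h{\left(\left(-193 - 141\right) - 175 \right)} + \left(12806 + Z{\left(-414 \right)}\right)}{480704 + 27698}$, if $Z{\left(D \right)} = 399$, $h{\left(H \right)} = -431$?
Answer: $\frac{6387}{254201} \approx 0.025126$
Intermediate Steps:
$\frac{h{\left(\left(-193 - 141\right) - 175 \right)} + \left(12806 + Z{\left(-414 \right)}\right)}{480704 + 27698} = \frac{-431 + \left(12806 + 399\right)}{480704 + 27698} = \frac{-431 + 13205}{508402} = 12774 \cdot \frac{1}{508402} = \frac{6387}{254201}$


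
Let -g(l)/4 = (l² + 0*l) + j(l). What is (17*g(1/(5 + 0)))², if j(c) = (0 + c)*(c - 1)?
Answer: 41616/625 ≈ 66.586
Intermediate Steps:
j(c) = c*(-1 + c)
g(l) = -4*l² - 4*l*(-1 + l) (g(l) = -4*((l² + 0*l) + l*(-1 + l)) = -4*((l² + 0) + l*(-1 + l)) = -4*(l² + l*(-1 + l)) = -4*l² - 4*l*(-1 + l))
(17*g(1/(5 + 0)))² = (17*(4*(1 - 2/(5 + 0))/(5 + 0)))² = (17*(4*(1 - 2/5)/5))² = (17*(4*(⅕)*(1 - 2*⅕)))² = (17*(4*(⅕)*(1 - ⅖)))² = (17*(4*(⅕)*(⅗)))² = (17*(12/25))² = (204/25)² = 41616/625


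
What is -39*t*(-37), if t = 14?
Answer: 20202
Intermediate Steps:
-39*t*(-37) = -39*14*(-37) = -546*(-37) = 20202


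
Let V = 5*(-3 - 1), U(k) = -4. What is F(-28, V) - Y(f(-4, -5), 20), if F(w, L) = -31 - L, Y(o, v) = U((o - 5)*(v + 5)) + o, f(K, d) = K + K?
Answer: 1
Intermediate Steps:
f(K, d) = 2*K
V = -20 (V = 5*(-4) = -20)
Y(o, v) = -4 + o
F(-28, V) - Y(f(-4, -5), 20) = (-31 - 1*(-20)) - (-4 + 2*(-4)) = (-31 + 20) - (-4 - 8) = -11 - 1*(-12) = -11 + 12 = 1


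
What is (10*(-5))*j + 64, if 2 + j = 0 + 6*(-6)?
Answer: 1964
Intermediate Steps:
j = -38 (j = -2 + (0 + 6*(-6)) = -2 + (0 - 36) = -2 - 36 = -38)
(10*(-5))*j + 64 = (10*(-5))*(-38) + 64 = -50*(-38) + 64 = 1900 + 64 = 1964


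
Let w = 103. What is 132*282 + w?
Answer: 37327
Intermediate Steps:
132*282 + w = 132*282 + 103 = 37224 + 103 = 37327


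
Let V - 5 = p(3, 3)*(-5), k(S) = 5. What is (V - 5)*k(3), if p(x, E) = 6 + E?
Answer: -225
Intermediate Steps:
V = -40 (V = 5 + (6 + 3)*(-5) = 5 + 9*(-5) = 5 - 45 = -40)
(V - 5)*k(3) = (-40 - 5)*5 = -45*5 = -225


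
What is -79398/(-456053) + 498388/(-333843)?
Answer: -200784876050/152250101679 ≈ -1.3188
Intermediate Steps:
-79398/(-456053) + 498388/(-333843) = -79398*(-1/456053) + 498388*(-1/333843) = 79398/456053 - 498388/333843 = -200784876050/152250101679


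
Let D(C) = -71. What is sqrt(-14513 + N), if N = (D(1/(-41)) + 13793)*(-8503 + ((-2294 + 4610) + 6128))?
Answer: I*sqrt(824111) ≈ 907.81*I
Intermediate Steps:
N = -809598 (N = (-71 + 13793)*(-8503 + ((-2294 + 4610) + 6128)) = 13722*(-8503 + (2316 + 6128)) = 13722*(-8503 + 8444) = 13722*(-59) = -809598)
sqrt(-14513 + N) = sqrt(-14513 - 809598) = sqrt(-824111) = I*sqrt(824111)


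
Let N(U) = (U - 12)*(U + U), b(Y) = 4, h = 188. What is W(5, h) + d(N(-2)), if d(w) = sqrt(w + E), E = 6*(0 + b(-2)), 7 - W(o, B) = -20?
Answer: 27 + 4*sqrt(5) ≈ 35.944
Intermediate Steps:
W(o, B) = 27 (W(o, B) = 7 - 1*(-20) = 7 + 20 = 27)
E = 24 (E = 6*(0 + 4) = 6*4 = 24)
N(U) = 2*U*(-12 + U) (N(U) = (-12 + U)*(2*U) = 2*U*(-12 + U))
d(w) = sqrt(24 + w) (d(w) = sqrt(w + 24) = sqrt(24 + w))
W(5, h) + d(N(-2)) = 27 + sqrt(24 + 2*(-2)*(-12 - 2)) = 27 + sqrt(24 + 2*(-2)*(-14)) = 27 + sqrt(24 + 56) = 27 + sqrt(80) = 27 + 4*sqrt(5)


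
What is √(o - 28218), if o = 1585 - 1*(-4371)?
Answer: I*√22262 ≈ 149.2*I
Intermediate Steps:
o = 5956 (o = 1585 + 4371 = 5956)
√(o - 28218) = √(5956 - 28218) = √(-22262) = I*√22262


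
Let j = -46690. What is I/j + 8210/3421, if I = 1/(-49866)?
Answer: 19114879466821/7964921150340 ≈ 2.3999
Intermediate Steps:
I = -1/49866 ≈ -2.0054e-5
I/j + 8210/3421 = -1/49866/(-46690) + 8210/3421 = -1/49866*(-1/46690) + 8210*(1/3421) = 1/2328243540 + 8210/3421 = 19114879466821/7964921150340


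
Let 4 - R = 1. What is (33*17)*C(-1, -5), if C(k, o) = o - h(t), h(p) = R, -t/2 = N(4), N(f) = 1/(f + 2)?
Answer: -4488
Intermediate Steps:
N(f) = 1/(2 + f)
R = 3 (R = 4 - 1*1 = 4 - 1 = 3)
t = -1/3 (t = -2/(2 + 4) = -2/6 = -2*1/6 = -1/3 ≈ -0.33333)
h(p) = 3
C(k, o) = -3 + o (C(k, o) = o - 1*3 = o - 3 = -3 + o)
(33*17)*C(-1, -5) = (33*17)*(-3 - 5) = 561*(-8) = -4488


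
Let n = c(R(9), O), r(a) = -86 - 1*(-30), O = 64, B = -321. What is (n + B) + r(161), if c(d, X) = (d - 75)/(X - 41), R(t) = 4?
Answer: -8742/23 ≈ -380.09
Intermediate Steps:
r(a) = -56 (r(a) = -86 + 30 = -56)
c(d, X) = (-75 + d)/(-41 + X)
n = -71/23 (n = (-75 + 4)/(-41 + 64) = -71/23 ≈ -3.0870)
(n + B) + r(161) = (-71/23 - 321) - 56 = -7454/23 - 56 = -8742/23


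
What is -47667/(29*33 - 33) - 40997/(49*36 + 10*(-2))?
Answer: -10084373/134288 ≈ -75.095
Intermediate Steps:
-47667/(29*33 - 33) - 40997/(49*36 + 10*(-2)) = -47667/(957 - 33) - 40997/(1764 - 20) = -47667/924 - 40997/1744 = -47667*1/924 - 40997*1/1744 = -15889/308 - 40997/1744 = -10084373/134288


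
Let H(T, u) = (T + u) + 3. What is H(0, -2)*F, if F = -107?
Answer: -107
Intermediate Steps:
H(T, u) = 3 + T + u
H(0, -2)*F = (3 + 0 - 2)*(-107) = 1*(-107) = -107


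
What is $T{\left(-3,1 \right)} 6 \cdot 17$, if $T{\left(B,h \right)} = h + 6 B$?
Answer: $-1734$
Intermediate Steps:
$T{\left(-3,1 \right)} 6 \cdot 17 = \left(1 + 6 \left(-3\right)\right) 6 \cdot 17 = \left(1 - 18\right) 6 \cdot 17 = \left(-17\right) 6 \cdot 17 = \left(-102\right) 17 = -1734$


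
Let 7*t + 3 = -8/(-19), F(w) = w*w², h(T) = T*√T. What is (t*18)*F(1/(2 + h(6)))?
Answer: 10269/11314652 - 567*√6/595508 ≈ -0.0014246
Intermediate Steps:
h(T) = T^(3/2)
F(w) = w³
t = -7/19 (t = -3/7 + (-8/(-19))/7 = -3/7 + (-8*(-1/19))/7 = -3/7 + (⅐)*(8/19) = -3/7 + 8/133 = -7/19 ≈ -0.36842)
(t*18)*F(1/(2 + h(6))) = (-7/19*18)*(1/(2 + 6^(3/2)))³ = -126/(19*(2 + 6*√6)³)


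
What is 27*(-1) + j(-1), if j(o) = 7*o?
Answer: -34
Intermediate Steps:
27*(-1) + j(-1) = 27*(-1) + 7*(-1) = -27 - 7 = -34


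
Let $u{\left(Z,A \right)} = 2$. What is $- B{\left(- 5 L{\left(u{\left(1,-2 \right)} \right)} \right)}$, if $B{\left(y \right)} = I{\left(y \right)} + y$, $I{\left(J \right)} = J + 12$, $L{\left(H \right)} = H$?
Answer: $8$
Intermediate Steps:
$I{\left(J \right)} = 12 + J$
$B{\left(y \right)} = 12 + 2 y$ ($B{\left(y \right)} = \left(12 + y\right) + y = 12 + 2 y$)
$- B{\left(- 5 L{\left(u{\left(1,-2 \right)} \right)} \right)} = - (12 + 2 \left(\left(-5\right) 2\right)) = - (12 + 2 \left(-10\right)) = - (12 - 20) = \left(-1\right) \left(-8\right) = 8$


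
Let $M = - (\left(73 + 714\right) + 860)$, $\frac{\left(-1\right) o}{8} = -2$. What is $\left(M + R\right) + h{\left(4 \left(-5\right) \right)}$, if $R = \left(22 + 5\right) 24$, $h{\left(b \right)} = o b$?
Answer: $-1319$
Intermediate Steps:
$o = 16$ ($o = \left(-8\right) \left(-2\right) = 16$)
$h{\left(b \right)} = 16 b$
$R = 648$ ($R = 27 \cdot 24 = 648$)
$M = -1647$ ($M = - (787 + 860) = \left(-1\right) 1647 = -1647$)
$\left(M + R\right) + h{\left(4 \left(-5\right) \right)} = \left(-1647 + 648\right) + 16 \cdot 4 \left(-5\right) = -999 + 16 \left(-20\right) = -999 - 320 = -1319$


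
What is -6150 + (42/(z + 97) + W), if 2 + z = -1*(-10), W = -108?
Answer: -31288/5 ≈ -6257.6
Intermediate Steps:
z = 8 (z = -2 - 1*(-10) = -2 + 10 = 8)
-6150 + (42/(z + 97) + W) = -6150 + (42/(8 + 97) - 108) = -6150 + (42/105 - 108) = -6150 + ((1/105)*42 - 108) = -6150 + (2/5 - 108) = -6150 - 538/5 = -31288/5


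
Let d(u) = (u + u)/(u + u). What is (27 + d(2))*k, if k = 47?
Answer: 1316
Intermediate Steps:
d(u) = 1 (d(u) = (2*u)/((2*u)) = (2*u)*(1/(2*u)) = 1)
(27 + d(2))*k = (27 + 1)*47 = 28*47 = 1316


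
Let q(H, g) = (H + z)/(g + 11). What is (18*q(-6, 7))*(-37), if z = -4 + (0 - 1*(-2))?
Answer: 296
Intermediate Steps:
z = -2 (z = -4 + (0 + 2) = -4 + 2 = -2)
q(H, g) = (-2 + H)/(11 + g) (q(H, g) = (H - 2)/(g + 11) = (-2 + H)/(11 + g))
(18*q(-6, 7))*(-37) = (18*((-2 - 6)/(11 + 7)))*(-37) = (18*(-8/18))*(-37) = (18*((1/18)*(-8)))*(-37) = (18*(-4/9))*(-37) = -8*(-37) = 296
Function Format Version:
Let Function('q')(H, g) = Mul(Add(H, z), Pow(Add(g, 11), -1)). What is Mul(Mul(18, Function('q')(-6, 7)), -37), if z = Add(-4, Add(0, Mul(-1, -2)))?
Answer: 296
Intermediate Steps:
z = -2 (z = Add(-4, Add(0, 2)) = Add(-4, 2) = -2)
Function('q')(H, g) = Mul(Pow(Add(11, g), -1), Add(-2, H)) (Function('q')(H, g) = Mul(Add(H, -2), Pow(Add(g, 11), -1)) = Mul(Add(-2, H), Pow(Add(11, g), -1)) = Mul(Pow(Add(11, g), -1), Add(-2, H)))
Mul(Mul(18, Function('q')(-6, 7)), -37) = Mul(Mul(18, Mul(Pow(Add(11, 7), -1), Add(-2, -6))), -37) = Mul(Mul(18, Mul(Pow(18, -1), -8)), -37) = Mul(Mul(18, Mul(Rational(1, 18), -8)), -37) = Mul(Mul(18, Rational(-4, 9)), -37) = Mul(-8, -37) = 296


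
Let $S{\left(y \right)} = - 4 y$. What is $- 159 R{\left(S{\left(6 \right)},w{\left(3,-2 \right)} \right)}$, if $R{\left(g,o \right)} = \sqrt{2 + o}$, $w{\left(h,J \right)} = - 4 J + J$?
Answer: $- 318 \sqrt{2} \approx -449.72$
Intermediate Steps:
$w{\left(h,J \right)} = - 3 J$
$- 159 R{\left(S{\left(6 \right)},w{\left(3,-2 \right)} \right)} = - 159 \sqrt{2 - -6} = - 159 \sqrt{2 + 6} = - 159 \sqrt{8} = - 159 \cdot 2 \sqrt{2} = - 318 \sqrt{2}$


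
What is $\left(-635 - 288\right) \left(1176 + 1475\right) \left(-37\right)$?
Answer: $90534301$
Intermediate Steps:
$\left(-635 - 288\right) \left(1176 + 1475\right) \left(-37\right) = \left(-923\right) 2651 \left(-37\right) = \left(-2446873\right) \left(-37\right) = 90534301$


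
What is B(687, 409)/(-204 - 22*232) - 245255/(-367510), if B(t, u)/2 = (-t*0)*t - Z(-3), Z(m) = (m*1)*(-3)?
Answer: 32710718/48768577 ≈ 0.67073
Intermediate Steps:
Z(m) = -3*m (Z(m) = m*(-3) = -3*m)
B(t, u) = -18 (B(t, u) = 2*((-t*0)*t - (-3)*(-3)) = 2*(0*t - 1*9) = 2*(0 - 9) = 2*(-9) = -18)
B(687, 409)/(-204 - 22*232) - 245255/(-367510) = -18/(-204 - 22*232) - 245255/(-367510) = -18/(-204 - 5104) - 245255*(-1/367510) = -18/(-5308) + 49051/73502 = -18*(-1/5308) + 49051/73502 = 9/2654 + 49051/73502 = 32710718/48768577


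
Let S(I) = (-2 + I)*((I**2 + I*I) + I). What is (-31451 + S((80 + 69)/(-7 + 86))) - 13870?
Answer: -22345526076/493039 ≈ -45322.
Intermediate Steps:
S(I) = (-2 + I)*(I + 2*I**2) (S(I) = (-2 + I)*((I**2 + I**2) + I) = (-2 + I)*(2*I**2 + I) = (-2 + I)*(I + 2*I**2))
(-31451 + S((80 + 69)/(-7 + 86))) - 13870 = (-31451 + ((80 + 69)/(-7 + 86))*(-2 - 3*(80 + 69)/(-7 + 86) + 2*((80 + 69)/(-7 + 86))**2)) - 13870 = (-31451 + (149/79)*(-2 - 447/79 + 2*(149/79)**2)) - 13870 = (-31451 + (149*(1/79))*(-2 - 447/79 + 2*(149*(1/79))**2)) - 13870 = (-31451 + 149*(-2 - 3*149/79 + 2*(149/79)**2)/79) - 13870 = (-31451 + 149*(-2 - 447/79 + 2*(22201/6241))/79) - 13870 = (-31451 + 149*(-2 - 447/79 + 44402/6241)/79) - 13870 = (-31451 + (149/79)*(-3393/6241)) - 13870 = (-31451 - 505557/493039) - 13870 = -15507075146/493039 - 13870 = -22345526076/493039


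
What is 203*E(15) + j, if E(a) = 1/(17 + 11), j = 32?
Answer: 157/4 ≈ 39.250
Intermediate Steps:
E(a) = 1/28
203*E(15) + j = 203*(1/28) + 32 = 29/4 + 32 = 157/4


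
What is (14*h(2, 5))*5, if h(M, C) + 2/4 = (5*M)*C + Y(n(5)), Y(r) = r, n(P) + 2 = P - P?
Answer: 3325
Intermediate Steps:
n(P) = -2 (n(P) = -2 + (P - P) = -2 + 0 = -2)
h(M, C) = -5/2 + 5*C*M (h(M, C) = -½ + ((5*M)*C - 2) = -½ + (5*C*M - 2) = -½ + (-2 + 5*C*M) = -5/2 + 5*C*M)
(14*h(2, 5))*5 = (14*(-5/2 + 5*5*2))*5 = (14*(-5/2 + 50))*5 = (14*(95/2))*5 = 665*5 = 3325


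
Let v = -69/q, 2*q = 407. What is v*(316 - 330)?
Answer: 1932/407 ≈ 4.7469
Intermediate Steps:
q = 407/2 (q = (½)*407 = 407/2 ≈ 203.50)
v = -138/407 (v = -69/407/2 = -69*2/407 = -138/407 ≈ -0.33907)
v*(316 - 330) = -138*(316 - 330)/407 = -138/407*(-14) = 1932/407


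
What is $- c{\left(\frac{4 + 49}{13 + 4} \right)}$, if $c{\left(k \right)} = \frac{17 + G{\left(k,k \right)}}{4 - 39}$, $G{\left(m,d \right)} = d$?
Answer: $\frac{342}{595} \approx 0.57479$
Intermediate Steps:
$c{\left(k \right)} = - \frac{17}{35} - \frac{k}{35}$ ($c{\left(k \right)} = \frac{17 + k}{4 - 39} = \frac{17 + k}{-35} = \left(17 + k\right) \left(- \frac{1}{35}\right) = - \frac{17}{35} - \frac{k}{35}$)
$- c{\left(\frac{4 + 49}{13 + 4} \right)} = - (- \frac{17}{35} - \frac{\left(4 + 49\right) \frac{1}{13 + 4}}{35}) = - (- \frac{17}{35} - \frac{53 \cdot \frac{1}{17}}{35}) = - (- \frac{17}{35} - \frac{53}{595}) = \left(-1\right) \left(- \frac{342}{595}\right) = \frac{342}{595}$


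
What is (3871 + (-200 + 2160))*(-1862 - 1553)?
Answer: -19912865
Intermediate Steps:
(3871 + (-200 + 2160))*(-1862 - 1553) = (3871 + 1960)*(-3415) = 5831*(-3415) = -19912865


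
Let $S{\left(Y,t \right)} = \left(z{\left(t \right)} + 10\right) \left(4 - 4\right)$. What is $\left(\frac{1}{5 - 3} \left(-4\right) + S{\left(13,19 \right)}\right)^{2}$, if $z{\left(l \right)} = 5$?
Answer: $4$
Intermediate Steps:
$S{\left(Y,t \right)} = 0$ ($S{\left(Y,t \right)} = \left(5 + 10\right) \left(4 - 4\right) = 15 \cdot 0 = 0$)
$\left(\frac{1}{5 - 3} \left(-4\right) + S{\left(13,19 \right)}\right)^{2} = \left(\frac{1}{5 - 3} \left(-4\right) + 0\right)^{2} = \left(\frac{1}{2} \left(-4\right) + 0\right)^{2} = \left(-2 + 0\right)^{2} = \left(-2\right)^{2} = 4$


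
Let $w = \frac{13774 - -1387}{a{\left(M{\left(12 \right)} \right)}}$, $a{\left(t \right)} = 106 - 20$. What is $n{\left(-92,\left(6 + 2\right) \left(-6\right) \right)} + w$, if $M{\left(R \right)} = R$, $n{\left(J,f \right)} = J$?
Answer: $\frac{7249}{86} \approx 84.291$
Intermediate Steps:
$a{\left(t \right)} = 86$
$w = \frac{15161}{86}$ ($w = \frac{13774 - -1387}{86} = \left(13774 + 1387\right) \frac{1}{86} = 15161 \cdot \frac{1}{86} = \frac{15161}{86} \approx 176.29$)
$n{\left(-92,\left(6 + 2\right) \left(-6\right) \right)} + w = -92 + \frac{15161}{86} = \frac{7249}{86}$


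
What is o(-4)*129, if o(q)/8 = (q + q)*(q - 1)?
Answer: 41280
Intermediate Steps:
o(q) = 16*q*(-1 + q) (o(q) = 8*((q + q)*(q - 1)) = 8*((2*q)*(-1 + q)) = 8*(2*q*(-1 + q)) = 16*q*(-1 + q))
o(-4)*129 = (16*(-4)*(-1 - 4))*129 = (16*(-4)*(-5))*129 = 320*129 = 41280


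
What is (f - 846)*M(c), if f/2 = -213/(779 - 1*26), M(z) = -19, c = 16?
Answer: 4037272/251 ≈ 16085.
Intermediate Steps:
f = -142/251 (f = 2*(-213/(779 - 1*26)) = 2*(-213/(779 - 26)) = 2*(-213/753) = 2*(-213*1/753) = 2*(-71/251) = -142/251 ≈ -0.56574)
(f - 846)*M(c) = (-142/251 - 846)*(-19) = -212488/251*(-19) = 4037272/251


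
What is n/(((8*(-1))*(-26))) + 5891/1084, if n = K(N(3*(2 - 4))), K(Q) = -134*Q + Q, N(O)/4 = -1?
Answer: 56313/7046 ≈ 7.9922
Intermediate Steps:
N(O) = -4 (N(O) = 4*(-1) = -4)
K(Q) = -133*Q
n = 532 (n = -133*(-4) = 532)
n/(((8*(-1))*(-26))) + 5891/1084 = 532/(((8*(-1))*(-26))) + 5891/1084 = 532/((-8*(-26))) + 5891*(1/1084) = 532/208 + 5891/1084 = 532*(1/208) + 5891/1084 = 133/52 + 5891/1084 = 56313/7046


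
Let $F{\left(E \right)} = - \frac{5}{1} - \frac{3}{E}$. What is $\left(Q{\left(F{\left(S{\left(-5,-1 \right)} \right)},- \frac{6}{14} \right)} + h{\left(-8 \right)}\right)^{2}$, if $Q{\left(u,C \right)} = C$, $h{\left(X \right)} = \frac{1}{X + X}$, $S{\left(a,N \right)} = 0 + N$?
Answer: $\frac{3025}{12544} \approx 0.24115$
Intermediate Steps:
$S{\left(a,N \right)} = N$
$F{\left(E \right)} = -5 - \frac{3}{E}$ ($F{\left(E \right)} = \left(-5\right) 1 - \frac{3}{E} = -5 - \frac{3}{E}$)
$h{\left(X \right)} = \frac{1}{2 X}$
$\left(Q{\left(F{\left(S{\left(-5,-1 \right)} \right)},- \frac{6}{14} \right)} + h{\left(-8 \right)}\right)^{2} = \left(- \frac{6}{14} + \frac{1}{2 \left(-8\right)}\right)^{2} = \left(\left(-6\right) \frac{1}{14} + \frac{1}{2} \left(- \frac{1}{8}\right)\right)^{2} = \left(- \frac{3}{7} - \frac{1}{16}\right)^{2} = \left(- \frac{55}{112}\right)^{2} = \frac{3025}{12544}$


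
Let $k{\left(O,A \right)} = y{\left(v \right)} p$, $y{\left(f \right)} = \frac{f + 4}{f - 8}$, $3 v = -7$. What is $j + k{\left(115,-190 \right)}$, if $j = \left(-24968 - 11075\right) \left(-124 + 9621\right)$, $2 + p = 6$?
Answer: $- \frac{10611311521}{31} \approx -3.423 \cdot 10^{8}$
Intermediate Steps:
$p = 4$ ($p = -2 + 6 = 4$)
$v = - \frac{7}{3}$ ($v = \frac{1}{3} \left(-7\right) = - \frac{7}{3} \approx -2.3333$)
$y{\left(f \right)} = \frac{4 + f}{-8 + f}$
$j = -342300371$ ($j = \left(-36043\right) 9497 = -342300371$)
$k{\left(O,A \right)} = - \frac{20}{31}$ ($k{\left(O,A \right)} = \frac{4 - \frac{7}{3}}{-8 - \frac{7}{3}} \cdot 4 = \frac{1}{- \frac{31}{3}} \cdot \frac{5}{3} \cdot 4 = \left(- \frac{3}{31}\right) \frac{5}{3} \cdot 4 = \left(- \frac{5}{31}\right) 4 = - \frac{20}{31}$)
$j + k{\left(115,-190 \right)} = -342300371 - \frac{20}{31} = - \frac{10611311521}{31}$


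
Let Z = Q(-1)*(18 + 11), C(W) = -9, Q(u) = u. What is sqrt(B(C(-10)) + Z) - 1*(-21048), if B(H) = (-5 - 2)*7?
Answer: 21048 + I*sqrt(78) ≈ 21048.0 + 8.8318*I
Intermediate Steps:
B(H) = -49 (B(H) = -7*7 = -49)
Z = -29 (Z = -(18 + 11) = -1*29 = -29)
sqrt(B(C(-10)) + Z) - 1*(-21048) = sqrt(-49 - 29) - 1*(-21048) = sqrt(-78) + 21048 = I*sqrt(78) + 21048 = 21048 + I*sqrt(78)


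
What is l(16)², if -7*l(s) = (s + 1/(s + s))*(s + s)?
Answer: 263169/49 ≈ 5370.8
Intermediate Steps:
l(s) = -2*s*(s + 1/(2*s))/7 (l(s) = -(s + 1/(s + s))*(s + s)/7 = -(s + 1/(2*s))*2*s/7 = -2*s*(s + 1/(2*s))/7)
l(16)² = (-⅐ - 2/7*16²)² = (-⅐ - 2/7*256)² = (-⅐ - 512/7)² = (-513/7)² = 263169/49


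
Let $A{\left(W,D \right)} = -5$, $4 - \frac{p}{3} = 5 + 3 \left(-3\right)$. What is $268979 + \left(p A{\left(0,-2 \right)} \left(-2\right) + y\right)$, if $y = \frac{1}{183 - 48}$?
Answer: $\frac{36344566}{135} \approx 2.6922 \cdot 10^{5}$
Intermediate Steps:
$p = 24$ ($p = 12 - 3 \left(5 + 3 \left(-3\right)\right) = 12 - 3 \left(5 - 9\right) = 12 - -12 = 12 + 12 = 24$)
$y = \frac{1}{135}$ ($y = \frac{1}{183 - 48} = \frac{1}{135} \approx 0.0074074$)
$268979 + \left(p A{\left(0,-2 \right)} \left(-2\right) + y\right) = 268979 + \left(24 \left(\left(-5\right) \left(-2\right)\right) + \frac{1}{135}\right) = 268979 + \left(24 \cdot 10 + \frac{1}{135}\right) = 268979 + \left(240 + \frac{1}{135}\right) = 268979 + \frac{32401}{135} = \frac{36344566}{135}$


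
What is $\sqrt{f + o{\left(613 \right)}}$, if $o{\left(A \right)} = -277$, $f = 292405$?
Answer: $4 \sqrt{18258} \approx 540.49$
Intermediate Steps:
$\sqrt{f + o{\left(613 \right)}} = \sqrt{292405 - 277} = \sqrt{292128} = 4 \sqrt{18258}$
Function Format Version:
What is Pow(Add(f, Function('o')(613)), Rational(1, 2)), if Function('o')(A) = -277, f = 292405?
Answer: Mul(4, Pow(18258, Rational(1, 2))) ≈ 540.49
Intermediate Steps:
Pow(Add(f, Function('o')(613)), Rational(1, 2)) = Pow(Add(292405, -277), Rational(1, 2)) = Pow(292128, Rational(1, 2)) = Mul(4, Pow(18258, Rational(1, 2)))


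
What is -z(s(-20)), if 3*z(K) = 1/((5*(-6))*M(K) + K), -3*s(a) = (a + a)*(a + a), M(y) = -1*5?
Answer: 1/1150 ≈ 0.00086956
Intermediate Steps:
M(y) = -5
s(a) = -4*a²/3 (s(a) = -(a + a)*(a + a)/3 = -2*a*2*a/3 = -4*a²/3)
z(K) = 1/(3*(150 + K)) (z(K) = 1/(3*((5*(-6))*(-5) + K)) = 1/(3*(-30*(-5) + K)) = 1/(3*(150 + K)))
-z(s(-20)) = -1/(3*(150 - 4/3*(-20)²)) = -1/(3*(150 - 4/3*400)) = -1/(3*(150 - 1600/3)) = -1/(3*(-1150/3)) = -(-3)/(3*1150) = -1*(-1/1150) = 1/1150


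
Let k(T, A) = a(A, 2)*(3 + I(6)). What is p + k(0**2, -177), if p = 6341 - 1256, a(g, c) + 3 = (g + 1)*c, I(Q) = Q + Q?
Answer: -240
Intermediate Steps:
I(Q) = 2*Q
a(g, c) = -3 + c*(1 + g) (a(g, c) = -3 + (g + 1)*c = -3 + (1 + g)*c = -3 + c*(1 + g))
k(T, A) = -15 + 30*A (k(T, A) = (-3 + 2 + 2*A)*(3 + 2*6) = (-1 + 2*A)*(3 + 12) = (-1 + 2*A)*15 = -15 + 30*A)
p = 5085
p + k(0**2, -177) = 5085 + (-15 + 30*(-177)) = 5085 + (-15 - 5310) = 5085 - 5325 = -240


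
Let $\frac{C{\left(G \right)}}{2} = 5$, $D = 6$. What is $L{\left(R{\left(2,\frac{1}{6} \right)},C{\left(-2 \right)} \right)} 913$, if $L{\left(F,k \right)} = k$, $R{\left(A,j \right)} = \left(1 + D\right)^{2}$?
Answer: $9130$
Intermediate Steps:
$C{\left(G \right)} = 10$ ($C{\left(G \right)} = 2 \cdot 5 = 10$)
$R{\left(A,j \right)} = 49$ ($R{\left(A,j \right)} = \left(1 + 6\right)^{2} = 7^{2} = 49$)
$L{\left(R{\left(2,\frac{1}{6} \right)},C{\left(-2 \right)} \right)} 913 = 10 \cdot 913 = 9130$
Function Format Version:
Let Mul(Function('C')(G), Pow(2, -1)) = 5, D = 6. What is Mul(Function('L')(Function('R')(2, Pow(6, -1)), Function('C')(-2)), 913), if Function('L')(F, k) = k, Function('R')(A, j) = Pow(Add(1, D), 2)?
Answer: 9130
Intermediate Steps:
Function('C')(G) = 10 (Function('C')(G) = Mul(2, 5) = 10)
Function('R')(A, j) = 49 (Function('R')(A, j) = Pow(Add(1, 6), 2) = Pow(7, 2) = 49)
Mul(Function('L')(Function('R')(2, Pow(6, -1)), Function('C')(-2)), 913) = Mul(10, 913) = 9130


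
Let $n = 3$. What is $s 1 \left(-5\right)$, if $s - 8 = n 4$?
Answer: $-100$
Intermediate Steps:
$s = 20$ ($s = 8 + 3 \cdot 4 = 8 + 12 = 20$)
$s 1 \left(-5\right) = 20 \cdot 1 \left(-5\right) = 20 \left(-5\right) = -100$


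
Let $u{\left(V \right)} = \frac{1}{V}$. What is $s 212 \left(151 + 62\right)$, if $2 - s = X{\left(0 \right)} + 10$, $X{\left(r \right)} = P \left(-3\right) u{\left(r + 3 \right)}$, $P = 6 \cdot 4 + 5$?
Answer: $948276$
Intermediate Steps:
$P = 29$ ($P = 24 + 5 = 29$)
$X{\left(r \right)} = - \frac{87}{3 + r}$ ($X{\left(r \right)} = \frac{29 \left(-3\right)}{r + 3} = - \frac{87}{3 + r}$)
$s = 21$ ($s = 2 - \left(- \frac{87}{3 + 0} + 10\right) = 2 - \left(- \frac{87}{3} + 10\right) = 2 - \left(\left(-87\right) \frac{1}{3} + 10\right) = 2 - \left(-29 + 10\right) = 2 - -19 = 2 + 19 = 21$)
$s 212 \left(151 + 62\right) = 21 \cdot 212 \left(151 + 62\right) = 21 \cdot 212 \cdot 213 = 21 \cdot 45156 = 948276$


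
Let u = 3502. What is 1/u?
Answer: 1/3502 ≈ 0.00028555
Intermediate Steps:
1/u = 1/3502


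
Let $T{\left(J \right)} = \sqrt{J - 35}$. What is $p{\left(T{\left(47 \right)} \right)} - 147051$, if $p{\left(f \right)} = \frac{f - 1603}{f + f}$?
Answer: $- \frac{294101}{2} - \frac{1603 \sqrt{3}}{12} \approx -1.4728 \cdot 10^{5}$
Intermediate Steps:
$T{\left(J \right)} = \sqrt{-35 + J}$
$p{\left(f \right)} = \frac{-1603 + f}{2 f}$
$p{\left(T{\left(47 \right)} \right)} - 147051 = \frac{-1603 + \sqrt{-35 + 47}}{2 \sqrt{-35 + 47}} - 147051 = \frac{-1603 + \sqrt{12}}{2 \sqrt{12}} - 147051 = \frac{-1603 + 2 \sqrt{3}}{2 \cdot 2 \sqrt{3}} - 147051 = \frac{\frac{\sqrt{3}}{6} \left(-1603 + 2 \sqrt{3}\right)}{2} - 147051 = \frac{\sqrt{3} \left(-1603 + 2 \sqrt{3}\right)}{12} - 147051 = -147051 + \frac{\sqrt{3} \left(-1603 + 2 \sqrt{3}\right)}{12}$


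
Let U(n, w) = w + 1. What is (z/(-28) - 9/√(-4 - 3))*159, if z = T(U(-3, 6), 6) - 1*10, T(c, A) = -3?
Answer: 2067/28 + 1431*I*√7/7 ≈ 73.821 + 540.87*I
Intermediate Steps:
U(n, w) = 1 + w
z = -13 (z = -3 - 1*10 = -3 - 10 = -13)
(z/(-28) - 9/√(-4 - 3))*159 = (-13/(-28) - 9/√(-4 - 3))*159 = (-13*(-1/28) - 9*(-I*√7/7))*159 = (13/28 - 9*(-I*√7/7))*159 = (13/28 - (-9)*I*√7/7)*159 = (13/28 + 9*I*√7/7)*159 = 2067/28 + 1431*I*√7/7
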